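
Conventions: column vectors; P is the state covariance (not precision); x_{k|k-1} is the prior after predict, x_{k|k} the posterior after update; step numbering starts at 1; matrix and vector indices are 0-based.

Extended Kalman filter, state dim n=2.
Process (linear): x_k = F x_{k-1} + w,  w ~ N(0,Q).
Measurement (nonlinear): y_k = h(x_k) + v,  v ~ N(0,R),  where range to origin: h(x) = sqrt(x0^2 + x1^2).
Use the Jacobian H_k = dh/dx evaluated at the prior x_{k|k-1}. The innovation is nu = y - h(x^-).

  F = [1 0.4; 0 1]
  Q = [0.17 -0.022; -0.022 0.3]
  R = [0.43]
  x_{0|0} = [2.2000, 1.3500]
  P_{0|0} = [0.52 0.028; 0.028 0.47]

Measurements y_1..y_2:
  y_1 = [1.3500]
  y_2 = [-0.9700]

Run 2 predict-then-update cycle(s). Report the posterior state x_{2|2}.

x_post = [0.4951, -0.4517]

step 1: x^-=[2.7400, 1.3500]  P^-=[0.7876 0.1940; 0.1940 0.7700]  H_jac=[0.8970 0.4420]  S=[1.3680]  K=[0.5791; 0.3760]  nu=[-1.7045]  x^+=[1.7529, 0.7091]  P^+=[0.3288 -0.1039; -0.1039 0.5766]
step 2: x^-=[2.0365, 0.7091]  P^-=[0.5080 0.1048; 0.1048 0.8766]  H_jac=[0.9444 0.3288]  S=[1.0429]  K=[0.4930; 0.3713]  nu=[-3.1264]  x^+=[0.4951, -0.4517]  P^+=[0.2545 -0.0861; -0.0861 0.7328]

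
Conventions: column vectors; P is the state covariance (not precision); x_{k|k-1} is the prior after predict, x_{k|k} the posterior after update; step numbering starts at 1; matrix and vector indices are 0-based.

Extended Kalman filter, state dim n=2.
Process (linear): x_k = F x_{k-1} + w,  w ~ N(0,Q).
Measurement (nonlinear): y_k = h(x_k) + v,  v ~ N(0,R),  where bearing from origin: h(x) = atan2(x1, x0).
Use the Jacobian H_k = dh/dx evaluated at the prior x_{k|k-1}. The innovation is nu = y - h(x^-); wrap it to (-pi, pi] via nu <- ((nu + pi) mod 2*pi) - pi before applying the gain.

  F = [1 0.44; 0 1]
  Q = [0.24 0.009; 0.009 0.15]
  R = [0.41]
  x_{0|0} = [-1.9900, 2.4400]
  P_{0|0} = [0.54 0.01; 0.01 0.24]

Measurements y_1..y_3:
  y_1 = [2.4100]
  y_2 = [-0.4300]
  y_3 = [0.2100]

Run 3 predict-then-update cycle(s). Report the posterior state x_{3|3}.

step 1: x^-=[-0.9164, 2.4400]  P^-=[0.8353 0.1246; 0.1246 0.3900]  H_jac=[-0.3592 -0.1349]  S=[0.5369]  K=[-0.5901; -0.1813]  nu=[0.4799]  x^+=[-1.1996, 2.3530]  P^+=[0.6483 0.0672; 0.0672 0.3723]
step 2: x^-=[-0.1643, 2.3530]  P^-=[1.0195 0.2400; 0.2400 0.5223]  H_jac=[-0.4229 -0.0295]  S=[0.5988]  K=[-0.7319; -0.1953]  nu=[-2.0705]  x^+=[1.3511, 2.7572]  P^+=[0.6987 0.1544; 0.1544 0.4995]
step 3: x^-=[2.5643, 2.7572]  P^-=[1.1713 0.3832; 0.3832 0.6495]  H_jac=[-0.1945 0.1809]  S=[0.4486]  K=[-0.3533; 0.0958]  nu=[-0.6116]  x^+=[2.7804, 2.6987]  P^+=[1.1153 0.3984; 0.3984 0.6454]

x_post = [2.7804, 2.6987]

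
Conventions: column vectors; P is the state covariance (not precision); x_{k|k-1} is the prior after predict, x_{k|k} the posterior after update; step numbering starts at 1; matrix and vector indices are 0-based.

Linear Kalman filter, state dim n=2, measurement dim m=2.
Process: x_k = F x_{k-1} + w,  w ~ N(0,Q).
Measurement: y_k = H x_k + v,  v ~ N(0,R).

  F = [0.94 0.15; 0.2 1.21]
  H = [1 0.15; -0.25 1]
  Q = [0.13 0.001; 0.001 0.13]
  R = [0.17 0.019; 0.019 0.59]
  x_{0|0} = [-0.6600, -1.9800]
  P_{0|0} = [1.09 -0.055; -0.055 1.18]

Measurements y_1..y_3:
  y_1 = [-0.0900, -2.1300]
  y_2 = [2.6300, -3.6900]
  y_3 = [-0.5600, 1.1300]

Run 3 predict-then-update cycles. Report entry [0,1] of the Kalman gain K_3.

step 1: x^-=[-0.9174, -2.5278]  P^-=[1.1042 0.3559; 0.3559 1.8746]  S=[1.4231 0.3667; 0.3667 2.3557]  K=[0.8383 -0.0966; 0.2629 0.7171]  nu=[1.2066, 0.1684]  x^+=[0.0778, -2.0898]  P^+=[0.1415 -0.0057; -0.0057 0.4267]
step 2: x^-=[-0.2404, -2.5131]  P^-=[0.2630 0.0984; 0.0984 0.7576]  S=[0.4796 0.1616; 0.1616 1.3148]  K=[0.5955 -0.0484; 0.2653 0.5249]  nu=[3.2473, -1.2370]  x^+=[1.7533, -2.3009]  P^+=[0.0992 0.0076; 0.0076 0.3166]
step 3: x^-=[1.3030, -2.4335]  P^-=[0.2269 0.0860; 0.0860 0.6012]  S=[0.4362 0.1352; 0.1352 1.1624]  K=[0.5622 -0.0402; 0.2585 0.4686]  nu=[-1.4980, 3.8892]  x^+=[0.3044, -0.9981]  P^+=[0.0933 0.0103; 0.0103 0.2840]

K[0,1] = -0.0402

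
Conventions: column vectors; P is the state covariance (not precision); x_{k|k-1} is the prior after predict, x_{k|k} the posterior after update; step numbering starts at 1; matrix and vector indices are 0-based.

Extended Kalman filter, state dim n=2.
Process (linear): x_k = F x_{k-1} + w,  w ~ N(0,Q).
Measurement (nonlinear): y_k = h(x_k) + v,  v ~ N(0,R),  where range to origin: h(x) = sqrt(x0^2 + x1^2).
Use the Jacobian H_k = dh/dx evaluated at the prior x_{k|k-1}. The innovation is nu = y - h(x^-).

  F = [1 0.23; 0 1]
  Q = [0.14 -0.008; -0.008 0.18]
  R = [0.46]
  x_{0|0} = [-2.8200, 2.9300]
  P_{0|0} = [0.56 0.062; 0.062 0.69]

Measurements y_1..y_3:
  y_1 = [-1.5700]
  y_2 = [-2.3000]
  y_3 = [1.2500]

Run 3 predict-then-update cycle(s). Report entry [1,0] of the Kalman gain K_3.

K[1,0] = 0.5042

step 1: x^-=[-2.1461, 2.9300]  P^-=[0.7650 0.2127; 0.2127 0.8700]  H_jac=[-0.5909 0.8067]  S=[1.0906]  K=[-0.2572; 0.5283]  nu=[-5.2019]  x^+=[-0.8083, 0.1816]  P^+=[0.6929 0.3609; 0.3609 0.5656]
step 2: x^-=[-0.7665, 0.1816]  P^-=[1.0288 0.4830; 0.4830 0.7456]  H_jac=[-0.9731 0.2306]  S=[1.2570]  K=[-0.7078; -0.2371]  nu=[-3.0878]  x^+=[1.4190, 0.9137]  P^+=[0.3991 0.2720; 0.2720 0.6749]
step 3: x^-=[1.6291, 0.9137]  P^-=[0.6999 0.4192; 0.4192 0.8549]  H_jac=[0.8722 0.4892]  S=[1.5547]  K=[0.5245; 0.5042]  nu=[-0.6179]  x^+=[1.3050, 0.6022]  P^+=[0.2721 0.0081; 0.0081 0.4597]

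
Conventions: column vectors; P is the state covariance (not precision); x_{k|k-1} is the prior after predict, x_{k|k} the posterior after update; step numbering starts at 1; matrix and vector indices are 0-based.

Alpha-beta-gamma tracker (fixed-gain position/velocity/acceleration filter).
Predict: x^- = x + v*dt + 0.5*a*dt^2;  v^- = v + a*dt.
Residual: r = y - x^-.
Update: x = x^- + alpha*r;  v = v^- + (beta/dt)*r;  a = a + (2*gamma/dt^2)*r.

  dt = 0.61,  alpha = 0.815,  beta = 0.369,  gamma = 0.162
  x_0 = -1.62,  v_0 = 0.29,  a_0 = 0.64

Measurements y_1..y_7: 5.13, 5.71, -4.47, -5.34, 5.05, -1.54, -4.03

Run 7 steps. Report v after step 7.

v_post = -3.0357

step 1: x_pred=-1.3240  r=6.4540  x^+=3.9360  v^+=4.5846  a^+=6.2597
step 2: x_pred=7.8972  r=-2.1872  x^+=6.1146  v^+=7.0799  a^+=4.3553
step 3: x_pred=11.2437  r=-15.7137  x^+=-1.5630  v^+=0.2311  a^+=-9.3272
step 4: x_pred=-3.1573  r=-2.1827  x^+=-4.9362  v^+=-6.7788  a^+=-11.2277
step 5: x_pred=-11.1602  r=16.2102  x^+=2.0511  v^+=-3.8219  a^+=2.8870
step 6: x_pred=0.2569  r=-1.7969  x^+=-1.2076  v^+=-3.1478  a^+=1.3224
step 7: x_pred=-2.8817  r=-1.1483  x^+=-3.8176  v^+=-3.0357  a^+=0.3225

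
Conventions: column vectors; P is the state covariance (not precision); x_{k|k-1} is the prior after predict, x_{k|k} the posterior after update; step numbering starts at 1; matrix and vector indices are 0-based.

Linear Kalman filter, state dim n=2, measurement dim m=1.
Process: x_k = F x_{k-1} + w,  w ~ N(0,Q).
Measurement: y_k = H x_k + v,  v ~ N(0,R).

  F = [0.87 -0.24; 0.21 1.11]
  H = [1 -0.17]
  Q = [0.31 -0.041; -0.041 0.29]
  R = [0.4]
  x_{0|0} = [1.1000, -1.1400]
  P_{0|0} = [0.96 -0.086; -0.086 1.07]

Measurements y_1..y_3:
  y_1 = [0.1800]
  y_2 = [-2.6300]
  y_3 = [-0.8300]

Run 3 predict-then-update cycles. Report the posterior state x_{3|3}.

step 1: x^-=[1.2306, -1.0344]  P^-=[1.1342 -0.2294; -0.2294 1.6106]  S=[1.6587]  K=[0.7073; -0.3034]  nu=[-1.2264]  x^+=[0.3632, -0.6624]  P^+=[0.3044 0.1265; 0.1265 1.4580]
step 2: x^-=[0.4749, -0.6589]  P^-=[0.5716 -0.2580; -0.2580 2.1587]  S=[1.1217]  K=[0.5487; -0.5572]  nu=[-3.2169]  x^+=[-1.2901, 1.1335]  P^+=[0.2339 0.0849; 0.0849 1.8105]
step 3: x^-=[-1.3944, 0.9872]  P^-=[0.5559 -0.4029; -0.4029 2.5706]  S=[1.1671]  K=[0.5349; -0.7196]  nu=[0.7323]  x^+=[-1.0027, 0.4603]  P^+=[0.2219 0.0464; 0.0464 1.9663]

x_post = [-1.0027, 0.4603]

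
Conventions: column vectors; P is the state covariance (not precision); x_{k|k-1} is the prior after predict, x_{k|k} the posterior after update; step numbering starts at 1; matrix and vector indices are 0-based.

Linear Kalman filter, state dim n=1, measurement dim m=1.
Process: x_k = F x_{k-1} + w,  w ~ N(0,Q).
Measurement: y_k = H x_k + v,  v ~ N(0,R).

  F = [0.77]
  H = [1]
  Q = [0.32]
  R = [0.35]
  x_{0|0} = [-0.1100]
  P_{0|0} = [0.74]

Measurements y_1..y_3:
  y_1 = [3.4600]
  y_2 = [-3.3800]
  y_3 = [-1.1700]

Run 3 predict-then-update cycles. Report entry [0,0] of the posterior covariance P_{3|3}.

step 1: x^-=[-0.0847]  P^-=[0.7587]  S=[1.1087]  K=[0.6843]  nu=[3.5447]  x^+=[2.3410]  P^+=[0.2395]
step 2: x^-=[1.8026]  P^-=[0.4620]  S=[0.8120]  K=[0.5690]  nu=[-5.1826]  x^+=[-1.1461]  P^+=[0.1991]
step 3: x^-=[-0.8825]  P^-=[0.4381]  S=[0.7881]  K=[0.5559]  nu=[-0.2875]  x^+=[-1.0423]  P^+=[0.1946]

P_post[0,0] = 0.1946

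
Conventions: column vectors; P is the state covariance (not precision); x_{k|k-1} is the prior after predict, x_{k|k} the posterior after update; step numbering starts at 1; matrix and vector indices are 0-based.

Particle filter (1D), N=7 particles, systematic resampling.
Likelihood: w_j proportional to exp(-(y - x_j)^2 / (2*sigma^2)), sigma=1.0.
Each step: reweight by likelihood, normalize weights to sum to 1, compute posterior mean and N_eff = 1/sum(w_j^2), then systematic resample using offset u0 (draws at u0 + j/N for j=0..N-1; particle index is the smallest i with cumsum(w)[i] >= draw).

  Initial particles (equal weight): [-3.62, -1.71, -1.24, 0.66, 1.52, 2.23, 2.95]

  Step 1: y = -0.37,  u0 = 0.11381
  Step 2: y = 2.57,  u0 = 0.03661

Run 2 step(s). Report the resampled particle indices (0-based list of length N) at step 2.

resampled_idx = [4, 4, 5, 6, 6, 6, 6]

step 1: w=[0.0027, 0.2154, 0.3621, 0.3110, 0.0886, 0.0180, 0.0021]  mean=-0.4407  Neff=3.5404  idx=[1, 2, 2, 2, 3, 3, 4]
step 2: w=[0.0001, 0.0008, 0.0008, 0.0008, 0.1791, 0.1791, 0.6394]  mean=1.2052  Neff=2.1143  idx=[4, 4, 5, 6, 6, 6, 6]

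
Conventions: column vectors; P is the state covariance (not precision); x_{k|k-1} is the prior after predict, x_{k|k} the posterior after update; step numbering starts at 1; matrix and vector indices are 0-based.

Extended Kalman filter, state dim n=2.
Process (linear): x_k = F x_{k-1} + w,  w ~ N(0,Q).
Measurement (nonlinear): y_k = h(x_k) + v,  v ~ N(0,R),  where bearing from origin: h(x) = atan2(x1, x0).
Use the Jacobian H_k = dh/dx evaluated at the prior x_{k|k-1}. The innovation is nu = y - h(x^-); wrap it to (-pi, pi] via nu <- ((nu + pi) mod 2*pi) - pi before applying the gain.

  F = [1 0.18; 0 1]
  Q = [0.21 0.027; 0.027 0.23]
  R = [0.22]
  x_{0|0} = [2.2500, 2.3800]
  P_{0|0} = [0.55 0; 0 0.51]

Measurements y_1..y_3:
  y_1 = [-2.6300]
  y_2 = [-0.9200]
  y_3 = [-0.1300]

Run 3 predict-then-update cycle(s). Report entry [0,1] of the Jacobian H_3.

H_jac[0,1] = 0.1395

step 1: x^-=[2.6784, 2.3800]  P^-=[0.7765 0.1188; 0.1188 0.7400]  H_jac=[-0.1854 0.2086]  S=[0.2697]  K=[-0.4419; 0.4908]  nu=[2.9267]  x^+=[1.3852, 3.8163]  P^+=[0.7239 0.1773; 0.1773 0.6750]
step 2: x^-=[2.0722, 3.8163]  P^-=[1.0196 0.3258; 0.3258 0.9050]  H_jac=[-0.2024 0.1099]  S=[0.2582]  K=[-0.6605; 0.1298]  nu=[-1.9934]  x^+=[3.3887, 3.5575]  P^+=[0.9069 0.3479; 0.3479 0.9007]
step 3: x^-=[4.0291, 3.5575]  P^-=[1.2714 0.5371; 0.5371 1.1307]  H_jac=[-0.1231 0.1395]  S=[0.2428]  K=[-0.3363; 0.3771]  nu=[-0.8533]  x^+=[4.3160, 3.2358]  P^+=[1.2439 0.5678; 0.5678 1.0962]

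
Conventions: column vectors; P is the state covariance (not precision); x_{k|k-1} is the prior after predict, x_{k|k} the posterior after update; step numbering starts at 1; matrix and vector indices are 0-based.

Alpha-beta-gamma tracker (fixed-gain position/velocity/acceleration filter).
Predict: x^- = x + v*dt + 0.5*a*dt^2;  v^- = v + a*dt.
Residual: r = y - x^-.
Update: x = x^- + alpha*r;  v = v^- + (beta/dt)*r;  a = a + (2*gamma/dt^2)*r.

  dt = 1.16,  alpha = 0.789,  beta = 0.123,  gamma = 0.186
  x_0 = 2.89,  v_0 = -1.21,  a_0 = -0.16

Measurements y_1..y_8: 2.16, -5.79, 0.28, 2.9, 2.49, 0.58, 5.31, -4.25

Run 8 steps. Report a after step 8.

step 1: x_pred=1.3788  r=0.7812  x^+=1.9952  v^+=-1.3128  a^+=0.0560
step 2: x_pred=0.5100  r=-6.3000  x^+=-4.4607  v^+=-1.9158  a^+=-1.6857
step 3: x_pred=-7.8172  r=8.0972  x^+=-1.4285  v^+=-3.0127  a^+=0.5528
step 4: x_pred=-4.5513  r=7.4513  x^+=1.3278  v^+=-1.5813  a^+=2.6128
step 5: x_pred=1.2514  r=1.2386  x^+=2.2286  v^+=1.5809  a^+=2.9552
step 6: x_pred=6.0507  r=-5.4707  x^+=1.7343  v^+=4.4288  a^+=1.4428
step 7: x_pred=7.8425  r=-2.5325  x^+=5.8444  v^+=5.8339  a^+=0.7427
step 8: x_pred=13.1114  r=-17.3614  x^+=-0.5867  v^+=4.8545  a^+=-4.0570

a_post = -4.0570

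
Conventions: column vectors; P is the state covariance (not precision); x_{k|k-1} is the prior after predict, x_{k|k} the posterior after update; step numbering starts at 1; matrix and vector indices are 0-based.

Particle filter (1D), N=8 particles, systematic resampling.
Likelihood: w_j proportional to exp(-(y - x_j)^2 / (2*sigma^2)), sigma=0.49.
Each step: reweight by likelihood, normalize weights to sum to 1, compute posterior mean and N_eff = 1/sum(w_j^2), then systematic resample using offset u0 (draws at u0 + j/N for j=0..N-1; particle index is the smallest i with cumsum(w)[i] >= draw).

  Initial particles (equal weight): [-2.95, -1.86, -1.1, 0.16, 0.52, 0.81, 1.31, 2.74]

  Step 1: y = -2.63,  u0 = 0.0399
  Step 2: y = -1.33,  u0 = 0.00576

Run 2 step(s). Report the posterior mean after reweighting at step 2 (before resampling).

post_mean = -1.8843

step 1: w=[0.7302, 0.2629, 0.0069, 0.0000, 0.0000, 0.0000, 0.0000, 0.0000]  mean=-2.6507  Neff=1.6602  idx=[0, 0, 0, 0, 0, 0, 1, 1]
step 2: w=[0.0037, 0.0037, 0.0037, 0.0037, 0.0037, 0.0037, 0.4889, 0.4889]  mean=-1.8843  Neff=2.0918  idx=[1, 6, 6, 6, 6, 7, 7, 7]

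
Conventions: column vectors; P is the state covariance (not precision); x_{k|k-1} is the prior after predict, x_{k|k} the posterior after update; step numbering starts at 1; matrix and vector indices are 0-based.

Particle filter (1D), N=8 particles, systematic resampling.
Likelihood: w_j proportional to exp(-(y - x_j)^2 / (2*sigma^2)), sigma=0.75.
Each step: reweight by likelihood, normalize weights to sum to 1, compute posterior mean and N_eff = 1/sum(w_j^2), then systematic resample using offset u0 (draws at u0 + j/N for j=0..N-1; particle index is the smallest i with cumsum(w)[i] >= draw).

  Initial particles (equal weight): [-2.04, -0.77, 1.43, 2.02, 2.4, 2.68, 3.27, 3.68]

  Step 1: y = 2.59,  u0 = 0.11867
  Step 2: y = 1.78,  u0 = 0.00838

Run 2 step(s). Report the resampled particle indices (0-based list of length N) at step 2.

step 1: w=[0.0000, 0.0000, 0.0752, 0.1862, 0.2407, 0.2467, 0.1648, 0.0864]  mean=2.5794  Neff=5.1613  idx=[3, 3, 4, 4, 5, 5, 6, 7]
step 2: w=[0.2123, 0.2123, 0.1588, 0.1588, 0.1088, 0.1088, 0.0311, 0.0090]  mean=2.3381  Neff=6.0480  idx=[0, 0, 1, 1, 2, 3, 4, 5]

resampled_idx = [0, 0, 1, 1, 2, 3, 4, 5]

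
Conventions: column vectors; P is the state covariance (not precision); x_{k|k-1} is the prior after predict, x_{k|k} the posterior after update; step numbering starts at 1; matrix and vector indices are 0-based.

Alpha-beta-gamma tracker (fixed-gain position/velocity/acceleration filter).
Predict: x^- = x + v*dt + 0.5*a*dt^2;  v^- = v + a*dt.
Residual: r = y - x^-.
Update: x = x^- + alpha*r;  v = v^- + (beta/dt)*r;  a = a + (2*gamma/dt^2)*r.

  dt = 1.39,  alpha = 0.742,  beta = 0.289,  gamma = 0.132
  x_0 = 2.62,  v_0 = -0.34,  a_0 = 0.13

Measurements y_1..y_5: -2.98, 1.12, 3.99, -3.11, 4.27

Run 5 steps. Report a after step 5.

step 1: x_pred=2.2730  r=-5.2530  x^+=-1.6247  v^+=-1.2515  a^+=-0.5878
step 2: x_pred=-3.9321  r=5.0521  x^+=-0.1834  v^+=-1.0181  a^+=0.1025
step 3: x_pred=-1.4995  r=5.4895  x^+=2.5737  v^+=0.2658  a^+=0.8526
step 4: x_pred=3.7669  r=-6.8769  x^+=-1.3358  v^+=0.0212  a^+=-0.0870
step 5: x_pred=-1.3904  r=5.6604  x^+=2.8096  v^+=1.0771  a^+=0.6864

a_post = 0.6864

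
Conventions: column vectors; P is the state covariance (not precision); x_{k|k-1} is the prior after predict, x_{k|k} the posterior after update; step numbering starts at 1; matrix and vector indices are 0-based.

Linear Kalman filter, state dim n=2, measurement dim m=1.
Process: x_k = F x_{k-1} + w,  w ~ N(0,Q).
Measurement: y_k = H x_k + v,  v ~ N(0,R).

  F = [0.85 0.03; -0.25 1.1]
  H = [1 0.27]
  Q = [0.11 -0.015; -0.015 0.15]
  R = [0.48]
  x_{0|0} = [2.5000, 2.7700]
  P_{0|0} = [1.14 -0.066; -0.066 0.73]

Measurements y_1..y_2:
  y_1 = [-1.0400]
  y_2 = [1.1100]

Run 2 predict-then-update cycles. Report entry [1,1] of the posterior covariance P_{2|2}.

P_post[1,1] = 1.7020

step 1: x^-=[2.2081, 2.4220]  P^-=[0.9309 -0.2944; -0.2944 1.1409]  S=[1.3351]  K=[0.6377; 0.0102]  nu=[-3.9020]  x^+=[-0.2803, 2.3821]  P^+=[0.3879 -0.3031; -0.3031 1.1407]
step 2: x^-=[-0.1668, 2.6904]  P^-=[0.3759 -0.3409; -0.3409 1.7212]  S=[0.7972]  K=[0.3560; 0.1553]  nu=[0.5504]  x^+=[0.0291, 2.7759]  P^+=[0.2748 -0.3850; -0.3850 1.7020]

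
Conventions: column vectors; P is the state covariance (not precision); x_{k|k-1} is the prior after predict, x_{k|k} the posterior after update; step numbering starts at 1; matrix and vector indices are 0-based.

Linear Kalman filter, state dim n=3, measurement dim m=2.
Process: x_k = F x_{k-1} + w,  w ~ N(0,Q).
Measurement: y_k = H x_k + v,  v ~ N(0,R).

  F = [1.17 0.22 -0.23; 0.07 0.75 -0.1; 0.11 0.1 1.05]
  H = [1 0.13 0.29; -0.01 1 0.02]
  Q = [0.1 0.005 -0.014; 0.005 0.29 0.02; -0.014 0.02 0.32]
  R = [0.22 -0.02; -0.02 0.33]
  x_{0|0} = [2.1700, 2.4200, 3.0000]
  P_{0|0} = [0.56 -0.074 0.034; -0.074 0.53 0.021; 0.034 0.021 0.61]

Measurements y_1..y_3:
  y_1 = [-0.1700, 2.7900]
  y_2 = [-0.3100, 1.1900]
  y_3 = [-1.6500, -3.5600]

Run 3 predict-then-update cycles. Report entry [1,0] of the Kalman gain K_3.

K[1,0] = 0.1291

step 1: x^-=[2.3813, 1.6669, 3.6307]  P^-=[0.8660 0.0777 -0.0428; 0.0777 0.5856 0.0118; -0.0428 0.0118 1.0152]  S=[1.1775 0.1336; 0.1336 0.9150]  K=[0.7372 -0.0332; 0.0620 0.6303; 0.2145 0.0043]  nu=[-3.8209, 1.0743]  x^+=[-0.4712, 2.1073, 2.8155]  P^+=[0.2315 -0.0188 -0.2283; -0.0188 0.2071 -0.0244; -0.2283 -0.0244 0.9608]
step 2: x^-=[-0.7353, 1.2659, 3.1152]  P^-=[0.5934 0.0986 -0.4941; 0.0986 0.4221 -0.0985; -0.4941 -0.0985 1.3258]  S=[0.6637 0.0978; 0.0978 0.7470]  K=[0.6946 0.0198; 0.1075 0.5470; -0.1747 -0.0669]  nu=[-0.6427, -0.1456]  x^+=[-1.1846, 1.1172, 3.2372]  P^+=[0.2702 0.0035 -0.4078; 0.0035 0.1794 -0.0486; -0.4078 -0.0486 1.3000]
step 3: x^-=[-1.8848, 0.4312, 3.3804]  P^-=[0.7735 0.1535 -0.7895; 0.1535 0.4186 -0.1640; -0.7895 -0.1640 1.6540]  S=[0.7094 0.1281; 0.1281 0.7400]  K=[0.7888 0.0391; 0.1291 0.5368; -0.4509 -0.0881]  nu=[-0.8016, -4.0777]  x^+=[-2.6765, -1.8612, 4.1013]  P^+=[0.3231 0.0108 -0.5235; 0.0108 0.1758 -0.0552; -0.5235 -0.0552 1.4938]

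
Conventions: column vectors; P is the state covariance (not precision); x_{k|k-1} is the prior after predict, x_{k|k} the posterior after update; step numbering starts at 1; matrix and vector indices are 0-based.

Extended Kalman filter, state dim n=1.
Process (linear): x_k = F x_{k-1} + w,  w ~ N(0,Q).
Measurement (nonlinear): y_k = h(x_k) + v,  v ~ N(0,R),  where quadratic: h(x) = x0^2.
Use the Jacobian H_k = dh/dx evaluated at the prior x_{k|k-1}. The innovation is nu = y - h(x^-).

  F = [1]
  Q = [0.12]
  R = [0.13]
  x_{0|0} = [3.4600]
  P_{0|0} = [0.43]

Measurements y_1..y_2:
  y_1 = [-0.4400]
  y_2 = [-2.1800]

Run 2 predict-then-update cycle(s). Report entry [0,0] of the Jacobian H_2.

H_jac[0,0] = 3.3505

step 1: x^-=[3.4600]  P^-=[0.5500]  H_jac=[6.9200]  S=[26.4675]  K=[0.1438]  nu=[-12.4116]  x^+=[1.6752]  P^+=[0.0027]
step 2: x^-=[1.6752]  P^-=[0.1227]  H_jac=[3.3505]  S=[1.5074]  K=[0.2727]  nu=[-4.9864]  x^+=[0.3153]  P^+=[0.0106]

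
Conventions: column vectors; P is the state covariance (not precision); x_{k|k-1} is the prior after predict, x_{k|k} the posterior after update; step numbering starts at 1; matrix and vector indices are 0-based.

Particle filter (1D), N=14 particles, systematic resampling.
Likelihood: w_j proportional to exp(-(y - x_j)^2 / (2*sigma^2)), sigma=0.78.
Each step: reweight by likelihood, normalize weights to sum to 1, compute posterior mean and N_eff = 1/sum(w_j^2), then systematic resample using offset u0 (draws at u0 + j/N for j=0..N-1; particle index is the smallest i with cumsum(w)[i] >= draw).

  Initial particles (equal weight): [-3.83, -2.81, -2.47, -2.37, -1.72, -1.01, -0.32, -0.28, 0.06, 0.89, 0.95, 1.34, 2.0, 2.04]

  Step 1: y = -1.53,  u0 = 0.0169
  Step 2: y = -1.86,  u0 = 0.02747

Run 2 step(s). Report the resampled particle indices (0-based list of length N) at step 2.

step 1: w=[0.0034, 0.0683, 0.1271, 0.1471, 0.2550, 0.2104, 0.0789, 0.0727, 0.0329, 0.0021, 0.0017, 0.0003, 0.0000, 0.0000]  mean=-1.5585  Neff=6.0835  idx=[1, 2, 2, 3, 3, 4, 4, 4, 4, 5, 5, 5, 6, 7]
step 2: w=[0.0505, 0.0781, 0.0781, 0.0857, 0.0857, 0.1044, 0.1044, 0.1044, 0.1044, 0.0586, 0.0586, 0.0586, 0.0151, 0.0136]  mean=-1.8381  Neff=11.9461  idx=[0, 1, 2, 3, 4, 5, 5, 6, 7, 7, 8, 9, 10, 11]

resampled_idx = [0, 1, 2, 3, 4, 5, 5, 6, 7, 7, 8, 9, 10, 11]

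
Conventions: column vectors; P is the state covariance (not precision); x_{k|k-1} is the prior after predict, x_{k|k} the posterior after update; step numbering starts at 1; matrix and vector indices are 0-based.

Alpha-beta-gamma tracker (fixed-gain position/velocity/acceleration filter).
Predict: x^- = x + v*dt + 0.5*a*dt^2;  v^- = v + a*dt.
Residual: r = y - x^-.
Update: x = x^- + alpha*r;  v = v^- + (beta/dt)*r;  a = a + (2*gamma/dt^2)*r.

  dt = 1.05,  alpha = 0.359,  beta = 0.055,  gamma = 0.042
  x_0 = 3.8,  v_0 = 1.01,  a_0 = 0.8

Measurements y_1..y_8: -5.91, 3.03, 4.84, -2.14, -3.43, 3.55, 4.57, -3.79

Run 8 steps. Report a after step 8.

a_post = -0.7445

step 1: x_pred=5.3015  r=-11.2115  x^+=1.2766  v^+=1.2627  a^+=-0.0542
step 2: x_pred=2.5726  r=0.4574  x^+=2.7368  v^+=1.2298  a^+=-0.0194
step 3: x_pred=4.0174  r=0.8226  x^+=4.3127  v^+=1.2525  a^+=0.0433
step 4: x_pred=5.6517  r=-7.7917  x^+=2.8545  v^+=0.8899  a^+=-0.5503
step 5: x_pred=3.4855  r=-6.9155  x^+=1.0028  v^+=-0.0502  a^+=-1.0772
step 6: x_pred=0.3563  r=3.1937  x^+=1.5028  v^+=-1.0140  a^+=-0.8339
step 7: x_pred=-0.0216  r=4.5916  x^+=1.6268  v^+=-1.6491  a^+=-0.4841
step 8: x_pred=-0.3716  r=-3.4184  x^+=-1.5988  v^+=-2.3364  a^+=-0.7445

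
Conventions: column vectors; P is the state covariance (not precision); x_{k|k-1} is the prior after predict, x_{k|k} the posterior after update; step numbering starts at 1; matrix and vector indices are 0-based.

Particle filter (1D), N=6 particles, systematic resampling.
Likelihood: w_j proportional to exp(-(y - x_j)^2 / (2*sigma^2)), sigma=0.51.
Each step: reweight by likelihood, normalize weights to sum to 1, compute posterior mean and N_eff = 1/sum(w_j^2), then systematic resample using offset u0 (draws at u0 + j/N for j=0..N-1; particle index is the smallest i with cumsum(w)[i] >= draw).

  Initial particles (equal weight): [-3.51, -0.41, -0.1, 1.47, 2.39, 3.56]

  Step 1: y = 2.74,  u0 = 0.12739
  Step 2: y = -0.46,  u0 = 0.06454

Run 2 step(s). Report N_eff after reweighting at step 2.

N_eff = 4.0000

step 1: w=[0.0000, 0.0000, 0.0000, 0.0406, 0.7120, 0.2474]  mean=2.6421  Neff=1.7549  idx=[4, 4, 4, 4, 5, 5]
step 2: w=[0.2500, 0.2500, 0.2500, 0.2500, 0.0000, 0.0000]  mean=2.3900  Neff=4.0000  idx=[0, 0, 1, 2, 2, 3]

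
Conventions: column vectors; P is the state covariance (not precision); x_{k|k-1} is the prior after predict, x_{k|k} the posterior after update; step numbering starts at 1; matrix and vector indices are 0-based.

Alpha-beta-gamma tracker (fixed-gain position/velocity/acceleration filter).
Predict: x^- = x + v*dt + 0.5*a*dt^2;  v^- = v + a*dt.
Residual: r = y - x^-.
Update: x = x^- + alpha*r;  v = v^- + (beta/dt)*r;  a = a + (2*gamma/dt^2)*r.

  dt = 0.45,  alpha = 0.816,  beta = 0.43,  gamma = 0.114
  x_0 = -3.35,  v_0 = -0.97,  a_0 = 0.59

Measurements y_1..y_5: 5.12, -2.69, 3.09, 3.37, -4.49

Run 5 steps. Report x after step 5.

x_post = -2.6700

step 1: x_pred=-3.7268  r=8.8468  x^+=3.4922  v^+=7.7491  a^+=10.5508
step 2: x_pred=8.0475  r=-10.7375  x^+=-0.7143  v^+=2.2366  a^+=-1.5389
step 3: x_pred=0.1364  r=2.9536  x^+=2.5465  v^+=4.3665  a^+=1.7867
step 4: x_pred=4.6923  r=-1.3223  x^+=3.6133  v^+=3.9069  a^+=0.2978
step 5: x_pred=5.4016  r=-9.8916  x^+=-2.6700  v^+=-5.4110  a^+=-10.8394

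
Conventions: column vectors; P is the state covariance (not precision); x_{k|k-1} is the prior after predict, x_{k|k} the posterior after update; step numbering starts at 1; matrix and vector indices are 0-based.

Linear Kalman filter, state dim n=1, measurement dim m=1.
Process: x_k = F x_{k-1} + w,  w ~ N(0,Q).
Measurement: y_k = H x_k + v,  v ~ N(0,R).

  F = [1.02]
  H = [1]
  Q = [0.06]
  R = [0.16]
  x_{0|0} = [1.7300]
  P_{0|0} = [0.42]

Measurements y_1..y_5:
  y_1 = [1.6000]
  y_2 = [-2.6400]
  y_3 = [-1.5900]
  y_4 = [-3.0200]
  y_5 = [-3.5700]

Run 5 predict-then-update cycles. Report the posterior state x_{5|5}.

x_post = [-2.7554]

step 1: x^-=[1.7646]  P^-=[0.4970]  S=[0.6570]  K=[0.7565]  nu=[-0.1646]  x^+=[1.6401]  P^+=[0.1210]
step 2: x^-=[1.6729]  P^-=[0.1859]  S=[0.3459]  K=[0.5375]  nu=[-4.3129]  x^+=[-0.6452]  P^+=[0.0860]
step 3: x^-=[-0.6581]  P^-=[0.1495]  S=[0.3095]  K=[0.4830]  nu=[-0.9319]  x^+=[-1.1082]  P^+=[0.0773]
step 4: x^-=[-1.1303]  P^-=[0.1404]  S=[0.3004]  K=[0.4674]  nu=[-1.8897]  x^+=[-2.0135]  P^+=[0.0748]
step 5: x^-=[-2.0538]  P^-=[0.1378]  S=[0.2978]  K=[0.4627]  nu=[-1.5162]  x^+=[-2.7554]  P^+=[0.0740]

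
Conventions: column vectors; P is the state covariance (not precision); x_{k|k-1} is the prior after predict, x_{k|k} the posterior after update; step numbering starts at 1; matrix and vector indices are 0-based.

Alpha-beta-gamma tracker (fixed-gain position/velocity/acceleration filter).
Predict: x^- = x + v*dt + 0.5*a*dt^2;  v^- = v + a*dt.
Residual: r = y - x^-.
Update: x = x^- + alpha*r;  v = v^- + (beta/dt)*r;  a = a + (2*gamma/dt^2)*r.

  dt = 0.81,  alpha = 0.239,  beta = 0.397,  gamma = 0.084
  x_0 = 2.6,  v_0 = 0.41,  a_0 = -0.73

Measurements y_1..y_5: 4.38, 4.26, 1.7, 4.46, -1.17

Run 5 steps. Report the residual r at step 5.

resid = -3.9697

step 1: x_pred=2.6926  r=1.6874  x^+=3.0959  v^+=0.6457  a^+=-0.2979
step 2: x_pred=3.5212  r=0.7388  x^+=3.6978  v^+=0.7665  a^+=-0.1088
step 3: x_pred=4.2830  r=-2.5830  x^+=3.6656  v^+=-0.5876  a^+=-0.7701
step 4: x_pred=2.9371  r=1.5229  x^+=3.3010  v^+=-0.4650  a^+=-0.3802
step 5: x_pred=2.7997  r=-3.9697  x^+=1.8509  v^+=-2.7186  a^+=-1.3967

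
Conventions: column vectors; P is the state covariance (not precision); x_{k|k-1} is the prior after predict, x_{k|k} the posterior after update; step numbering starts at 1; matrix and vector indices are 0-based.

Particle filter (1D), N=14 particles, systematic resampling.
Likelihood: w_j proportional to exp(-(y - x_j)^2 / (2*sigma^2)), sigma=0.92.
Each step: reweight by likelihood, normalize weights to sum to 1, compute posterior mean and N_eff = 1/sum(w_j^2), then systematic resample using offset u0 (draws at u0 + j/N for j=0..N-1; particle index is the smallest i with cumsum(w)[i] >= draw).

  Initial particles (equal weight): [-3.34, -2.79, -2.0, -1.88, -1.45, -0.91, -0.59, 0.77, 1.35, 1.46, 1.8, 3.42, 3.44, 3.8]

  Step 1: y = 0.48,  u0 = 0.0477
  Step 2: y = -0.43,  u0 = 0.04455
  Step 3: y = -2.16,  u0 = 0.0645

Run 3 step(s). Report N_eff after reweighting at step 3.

N_eff = 6.5393

step 1: w=[0.0001, 0.0005, 0.0075, 0.0105, 0.0314, 0.0904, 0.1439, 0.2693, 0.1810, 0.1605, 0.1011, 0.0017, 0.0016, 0.0004]  mean=0.6321  Neff=5.8361  idx=[4, 5, 6, 6, 7, 7, 7, 7, 8, 8, 9, 9, 10, 10]
step 2: w=[0.0941, 0.1518, 0.1714, 0.1714, 0.0743, 0.0743, 0.0743, 0.0743, 0.0268, 0.0268, 0.0211, 0.0211, 0.0092, 0.0092]  mean=-0.0809  Neff=8.6800  idx=[0, 1, 1, 2, 2, 2, 3, 3, 4, 5, 6, 7, 8, 11]
step 3: w=[0.2721, 0.1456, 0.1456, 0.0854, 0.0854, 0.0854, 0.0854, 0.0854, 0.0023, 0.0023, 0.0023, 0.0023, 0.0003, 0.0002]  mean=-0.9038  Neff=6.5393  idx=[0, 0, 0, 1, 1, 2, 2, 3, 3, 4, 5, 6, 7, 9]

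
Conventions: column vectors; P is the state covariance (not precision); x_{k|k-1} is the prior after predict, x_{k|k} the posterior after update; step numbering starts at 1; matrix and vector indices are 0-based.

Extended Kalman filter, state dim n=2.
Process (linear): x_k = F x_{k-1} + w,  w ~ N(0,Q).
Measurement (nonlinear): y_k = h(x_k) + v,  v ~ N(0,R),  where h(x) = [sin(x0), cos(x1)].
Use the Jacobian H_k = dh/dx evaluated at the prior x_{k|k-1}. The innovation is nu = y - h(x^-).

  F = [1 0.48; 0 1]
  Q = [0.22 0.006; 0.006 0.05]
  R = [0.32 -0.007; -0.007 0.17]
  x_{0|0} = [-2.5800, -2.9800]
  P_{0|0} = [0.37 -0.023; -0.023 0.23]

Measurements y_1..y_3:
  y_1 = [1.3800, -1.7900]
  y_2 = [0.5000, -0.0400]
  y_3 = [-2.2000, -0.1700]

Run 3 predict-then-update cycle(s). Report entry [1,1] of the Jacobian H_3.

step 1: x^-=[-4.0104, -2.9800]  P^-=[0.6209 0.0934; 0.0934 0.2800]  H_jac=[-0.6457 0.0000; 0.0000 0.1609]  S=[0.5789 -0.0167; -0.0167 0.1772]  K=[-0.6920 0.0196; -0.0971 0.2450]  nu=[0.6164, -0.8030]  x^+=[-4.4527, -3.2366]  P^+=[0.3432 0.0508; 0.0508 0.2631]
step 2: x^-=[-6.0063, -3.2366]  P^-=[0.6725 0.1831; 0.1831 0.3131]  H_jac=[0.9619 0.0000; 0.0000 -0.0949]  S=[0.9423 -0.0237; -0.0237 0.1728]  K=[0.6864 -0.0063; 0.1832 -0.1468]  nu=[0.2266, 0.9555]  x^+=[-5.8568, -3.3353]  P^+=[0.2284 0.0620; 0.0620 0.2765]
step 3: x^-=[-7.4578, -3.3353]  P^-=[0.5716 0.2007; 0.2007 0.3265]  H_jac=[0.3859 0.0000; 0.0000 -0.1925]  S=[0.4051 -0.0219; -0.0219 0.1821]  K=[0.5365 -0.1476; 0.1737 -0.3243]  nu=[-1.2775, 0.8113]  x^+=[-8.2630, -3.8203]  P^+=[0.4475 0.1499; 0.1499 0.2926]

H_jac[1,1] = -0.1925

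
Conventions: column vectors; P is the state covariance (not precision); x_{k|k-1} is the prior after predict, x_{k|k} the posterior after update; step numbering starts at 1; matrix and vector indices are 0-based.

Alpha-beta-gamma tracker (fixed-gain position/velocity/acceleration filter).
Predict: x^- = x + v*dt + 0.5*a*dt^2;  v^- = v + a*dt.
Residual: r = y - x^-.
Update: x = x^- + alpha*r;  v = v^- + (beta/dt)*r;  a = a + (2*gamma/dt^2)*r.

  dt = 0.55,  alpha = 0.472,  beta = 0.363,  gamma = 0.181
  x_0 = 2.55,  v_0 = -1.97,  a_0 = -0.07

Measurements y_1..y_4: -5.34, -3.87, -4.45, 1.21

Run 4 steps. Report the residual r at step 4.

resid = 12.8873

step 1: x_pred=1.4559  r=-6.7959  x^+=-1.7518  v^+=-6.4938  a^+=-8.2026
step 2: x_pred=-6.5640  r=2.6940  x^+=-5.2924  v^+=-9.2272  a^+=-4.9787
step 3: x_pred=-11.1204  r=6.6704  x^+=-7.9720  v^+=-7.5630  a^+=3.0037
step 4: x_pred=-11.6773  r=12.8873  x^+=-5.5945  v^+=2.5947  a^+=18.4259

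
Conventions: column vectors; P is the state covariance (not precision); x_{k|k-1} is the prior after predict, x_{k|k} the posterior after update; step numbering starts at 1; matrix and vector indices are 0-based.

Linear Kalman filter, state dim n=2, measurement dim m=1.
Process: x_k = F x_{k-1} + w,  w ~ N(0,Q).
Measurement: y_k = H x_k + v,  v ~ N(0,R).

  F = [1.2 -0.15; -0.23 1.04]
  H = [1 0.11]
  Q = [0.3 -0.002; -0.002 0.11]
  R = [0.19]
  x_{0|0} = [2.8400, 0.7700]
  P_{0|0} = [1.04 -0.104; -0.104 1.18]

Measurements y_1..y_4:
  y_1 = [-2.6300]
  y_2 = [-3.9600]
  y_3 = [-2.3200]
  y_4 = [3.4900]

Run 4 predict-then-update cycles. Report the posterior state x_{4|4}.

x_post = [1.8271, -1.1786]

step 1: x^-=[3.2925, 0.1476]  P^-=[1.8616 -0.6065; -0.6065 1.4911]  S=[1.9362]  K=[0.9270; -0.2285]  nu=[-5.9387]  x^+=[-2.2128, 1.5048]  P^+=[0.1977 -0.1963; -0.1963 1.3899]
step 2: x^-=[-2.8810, 2.0739]  P^-=[0.6867 -0.5252; -0.5252 1.7177]  S=[0.7819]  K=[0.8043; -0.4300]  nu=[-1.3071]  x^+=[-3.9323, 2.6360]  P^+=[0.1808 -0.2547; -0.2547 1.5732]
step 3: x^-=[-5.1142, 3.6458]  P^-=[0.6875 -0.6240; -0.6240 1.9430]  S=[0.7637]  K=[0.8103; -0.5372]  nu=[2.3932]  x^+=[-3.1750, 2.3601]  P^+=[0.1860 -0.2916; -0.2916 1.7225]
step 4: x^-=[-4.1640, 3.1848]  P^-=[0.7116 -0.6960; -0.6960 2.1224]  S=[0.7742]  K=[0.8203; -0.5974]  nu=[7.3037]  x^+=[1.8271, -1.1786]  P^+=[0.1907 -0.3166; -0.3166 1.8461]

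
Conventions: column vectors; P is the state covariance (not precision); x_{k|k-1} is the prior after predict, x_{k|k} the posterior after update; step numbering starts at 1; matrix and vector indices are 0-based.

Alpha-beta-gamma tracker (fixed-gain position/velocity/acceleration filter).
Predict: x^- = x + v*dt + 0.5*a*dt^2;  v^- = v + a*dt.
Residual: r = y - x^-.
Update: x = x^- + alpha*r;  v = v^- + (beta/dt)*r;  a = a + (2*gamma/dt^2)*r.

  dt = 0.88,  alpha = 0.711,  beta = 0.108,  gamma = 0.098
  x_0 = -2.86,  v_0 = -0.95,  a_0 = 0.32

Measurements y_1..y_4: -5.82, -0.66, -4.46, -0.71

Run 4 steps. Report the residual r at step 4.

resid = 2.6920

step 1: x_pred=-3.5721  r=-2.2479  x^+=-5.1704  v^+=-0.9443  a^+=-0.2489
step 2: x_pred=-6.0977  r=5.4377  x^+=-2.2315  v^+=-0.4960  a^+=1.1273
step 3: x_pred=-2.2315  r=-2.2285  x^+=-3.8160  v^+=0.2226  a^+=0.5633
step 4: x_pred=-3.4020  r=2.6920  x^+=-1.4880  v^+=1.0486  a^+=1.2446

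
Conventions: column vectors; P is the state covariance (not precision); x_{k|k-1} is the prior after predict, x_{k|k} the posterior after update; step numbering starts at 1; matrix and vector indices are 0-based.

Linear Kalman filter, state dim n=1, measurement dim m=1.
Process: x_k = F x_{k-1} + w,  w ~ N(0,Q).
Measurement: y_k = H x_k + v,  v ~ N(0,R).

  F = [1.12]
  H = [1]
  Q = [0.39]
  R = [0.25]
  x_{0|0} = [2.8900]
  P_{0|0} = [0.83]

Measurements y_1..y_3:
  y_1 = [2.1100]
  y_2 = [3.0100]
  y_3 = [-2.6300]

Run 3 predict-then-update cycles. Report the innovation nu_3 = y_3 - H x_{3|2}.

innov = [-5.8595]

step 1: x^-=[3.2368]  P^-=[1.4312]  S=[1.6812]  K=[0.8513]  nu=[-1.1268]  x^+=[2.2776]  P^+=[0.2128]
step 2: x^-=[2.5509]  P^-=[0.6570]  S=[0.9070]  K=[0.7244]  nu=[0.4591]  x^+=[2.8834]  P^+=[0.1811]
step 3: x^-=[3.2295]  P^-=[0.6172]  S=[0.8672]  K=[0.7117]  nu=[-5.8595]  x^+=[-0.9407]  P^+=[0.1779]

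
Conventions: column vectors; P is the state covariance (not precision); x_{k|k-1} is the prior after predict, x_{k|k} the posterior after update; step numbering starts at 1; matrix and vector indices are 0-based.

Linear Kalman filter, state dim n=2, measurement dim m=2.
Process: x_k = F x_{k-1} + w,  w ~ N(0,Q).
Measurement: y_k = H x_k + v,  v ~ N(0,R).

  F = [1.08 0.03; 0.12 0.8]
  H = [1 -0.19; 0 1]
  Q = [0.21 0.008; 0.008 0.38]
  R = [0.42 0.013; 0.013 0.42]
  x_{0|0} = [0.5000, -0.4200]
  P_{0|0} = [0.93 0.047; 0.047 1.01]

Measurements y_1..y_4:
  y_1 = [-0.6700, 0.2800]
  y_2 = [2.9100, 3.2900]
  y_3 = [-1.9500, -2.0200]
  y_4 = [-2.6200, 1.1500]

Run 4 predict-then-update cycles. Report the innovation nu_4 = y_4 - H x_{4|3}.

innov = [-2.3792, 1.4454]

step 1: x^-=[0.5274, -0.2760]  P^-=[1.2987 0.1935; 0.1935 1.0488]  S=[1.6830 0.0073; 0.0073 1.4688]  K=[0.7492 0.1281; -0.0065 0.7141]  nu=[-1.2498, 0.5560]  x^+=[-0.3378, 0.1291]  P^+=[0.3284 0.0635; 0.0635 0.2998]
step 2: x^-=[-0.3610, 0.0628]  P^-=[0.5975 0.1129; 0.1129 0.5888]  S=[0.9958 0.0140; 0.0140 1.0088]  K=[0.5770 0.1039; -0.0072 0.5838]  nu=[3.2829, 3.2272]  x^+=[1.8684, 1.9231]  P^+=[0.2534 0.0511; 0.0511 0.2451]
step 3: x^-=[2.0756, 1.7627]  P^-=[0.5091 0.0911; 0.0911 0.5503]  S=[0.9143 -0.0005; -0.0005 0.9703]  K=[0.5379 0.0941; -0.0144 0.5671]  nu=[-3.6906, -3.7827]  x^+=[-0.2657, -0.3293]  P^+=[0.2360 0.0465; 0.0465 0.2380]
step 4: x^-=[-0.2969, -0.2954]  P^-=[0.4885 0.0847; 0.0847 0.5447]  S=[0.8960 -0.0058; -0.0058 0.9647]  K=[0.5278 0.0910; -0.0173 0.5645]  nu=[-2.3792, 1.4454]  x^+=[-1.4213, 0.5618]  P^+=[0.2314 0.0451; 0.0451 0.2369]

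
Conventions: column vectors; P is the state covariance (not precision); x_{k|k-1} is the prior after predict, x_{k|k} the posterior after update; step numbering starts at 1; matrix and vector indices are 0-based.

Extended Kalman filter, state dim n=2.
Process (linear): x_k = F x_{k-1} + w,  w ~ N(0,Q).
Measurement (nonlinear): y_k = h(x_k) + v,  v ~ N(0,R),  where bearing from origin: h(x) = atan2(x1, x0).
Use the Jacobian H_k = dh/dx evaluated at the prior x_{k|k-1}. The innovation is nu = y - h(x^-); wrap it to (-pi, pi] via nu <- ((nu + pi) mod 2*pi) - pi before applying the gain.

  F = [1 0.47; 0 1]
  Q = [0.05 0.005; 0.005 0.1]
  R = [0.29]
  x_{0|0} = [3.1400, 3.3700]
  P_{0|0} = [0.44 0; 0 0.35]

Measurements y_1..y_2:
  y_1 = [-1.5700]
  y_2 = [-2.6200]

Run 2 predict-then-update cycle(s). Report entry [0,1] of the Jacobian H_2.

step 1: x^-=[4.7239, 3.3700]  P^-=[0.5673 0.1695; 0.1695 0.4500]  H_jac=[-0.1001 0.1403]  S=[0.2998]  K=[-0.1101; 0.1540]  nu=[-2.1897]  x^+=[4.9649, 3.0328]  P^+=[0.5637 0.1746; 0.1746 0.4429]
step 2: x^-=[6.3903, 3.0328]  P^-=[0.8756 0.3877; 0.3877 0.5429]  H_jac=[-0.0606 0.1277]  S=[0.2961]  K=[-0.0120; 0.1548]  nu=[-3.0631]  x^+=[6.4271, 2.5586]  P^+=[0.8756 0.3883; 0.3883 0.5358]

H_jac[0,1] = 0.1277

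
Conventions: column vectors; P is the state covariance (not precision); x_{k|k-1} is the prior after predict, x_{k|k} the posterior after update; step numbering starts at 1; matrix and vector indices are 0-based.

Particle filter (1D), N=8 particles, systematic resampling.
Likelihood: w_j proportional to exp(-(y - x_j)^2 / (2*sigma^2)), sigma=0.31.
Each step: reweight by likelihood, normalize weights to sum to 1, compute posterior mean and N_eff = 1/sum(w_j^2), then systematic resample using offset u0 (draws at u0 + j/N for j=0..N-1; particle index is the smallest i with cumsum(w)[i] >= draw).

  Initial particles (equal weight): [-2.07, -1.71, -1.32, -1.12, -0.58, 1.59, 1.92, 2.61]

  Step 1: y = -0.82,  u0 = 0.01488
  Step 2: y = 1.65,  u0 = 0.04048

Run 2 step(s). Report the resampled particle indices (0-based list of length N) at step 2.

resampled_idx = [5, 5, 5, 6, 6, 6, 7, 7]

step 1: w=[0.0002, 0.0098, 0.1645, 0.3781, 0.4475, 0.0000, 0.0000, 0.0000]  mean=-0.9172  Neff=2.7003  idx=[2, 2, 3, 3, 3, 4, 4, 4]
step 2: w=[0.0000, 0.0000, 0.0000, 0.0000, 0.0000, 0.3333, 0.3333, 0.3333]  mean=-0.5800  Neff=3.0000  idx=[5, 5, 5, 6, 6, 6, 7, 7]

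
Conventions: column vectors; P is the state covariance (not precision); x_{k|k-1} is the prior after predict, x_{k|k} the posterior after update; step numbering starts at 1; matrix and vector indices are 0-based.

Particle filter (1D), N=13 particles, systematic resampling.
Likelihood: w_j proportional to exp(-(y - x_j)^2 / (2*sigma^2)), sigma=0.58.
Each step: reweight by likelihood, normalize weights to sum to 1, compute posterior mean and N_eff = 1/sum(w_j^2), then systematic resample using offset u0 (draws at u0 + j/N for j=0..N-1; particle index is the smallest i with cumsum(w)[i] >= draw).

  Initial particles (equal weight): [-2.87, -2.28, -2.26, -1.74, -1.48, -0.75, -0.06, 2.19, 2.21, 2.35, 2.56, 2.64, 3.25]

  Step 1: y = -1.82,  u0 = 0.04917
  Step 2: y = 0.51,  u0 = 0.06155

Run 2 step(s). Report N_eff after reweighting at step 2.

step 1: w=[0.0525, 0.1974, 0.2027, 0.2678, 0.2276, 0.0493, 0.0027, 0.0000, 0.0000, 0.0000, 0.0000, 0.0000, 0.0000]  mean=-1.8988  Neff=4.7902  idx=[0, 1, 1, 2, 2, 2, 3, 3, 3, 4, 4, 4, 5]
step 2: w=[0.0000, 0.0001, 0.0001, 0.0001, 0.0001, 0.0001, 0.0052, 0.0052, 0.0052, 0.0266, 0.0266, 0.0266, 0.9042]  mean=-0.8244  Neff=1.2198  idx=[10, 12, 12, 12, 12, 12, 12, 12, 12, 12, 12, 12, 12]

N_eff = 1.2198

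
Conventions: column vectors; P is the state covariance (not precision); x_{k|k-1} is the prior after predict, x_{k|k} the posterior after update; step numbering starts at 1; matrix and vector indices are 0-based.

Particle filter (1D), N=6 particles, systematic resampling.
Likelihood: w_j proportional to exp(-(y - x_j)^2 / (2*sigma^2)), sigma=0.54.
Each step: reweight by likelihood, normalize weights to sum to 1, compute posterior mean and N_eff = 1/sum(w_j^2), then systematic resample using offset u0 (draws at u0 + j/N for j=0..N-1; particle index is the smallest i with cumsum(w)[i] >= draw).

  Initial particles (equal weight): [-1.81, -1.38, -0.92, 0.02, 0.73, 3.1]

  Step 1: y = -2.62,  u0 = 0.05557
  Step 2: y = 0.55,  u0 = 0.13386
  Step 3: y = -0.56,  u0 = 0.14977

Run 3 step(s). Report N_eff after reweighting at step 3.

step 1: w=[0.8050, 0.1776, 0.0175, 0.0000, 0.0000, 0.0000]  mean=-1.7181  Neff=1.4710  idx=[0, 0, 0, 0, 0, 1]
step 2: w=[0.0349, 0.0349, 0.0349, 0.0349, 0.0349, 0.8254]  mean=-1.4551  Neff=1.4547  idx=[3, 5, 5, 5, 5, 5]
step 3: w=[0.0417, 0.1917, 0.1917, 0.1917, 0.1917, 0.1917]  mean=-1.3979  Neff=5.3932  idx=[1, 2, 3, 4, 5, 5]

N_eff = 5.3932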